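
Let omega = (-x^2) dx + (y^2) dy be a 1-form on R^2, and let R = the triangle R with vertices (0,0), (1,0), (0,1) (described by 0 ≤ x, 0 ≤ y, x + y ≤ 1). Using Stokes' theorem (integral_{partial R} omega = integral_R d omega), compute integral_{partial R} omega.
integral_(partial R) omega = 0

Stokes: integral_partial_R omega = integral_R d omega with d omega = (∂Q/∂x - ∂P/∂y) dx ∧ dy.
  ∂Q/∂x = 0
  ∂P/∂y = 0
  integrand = ∂Q/∂x - ∂P/∂y = 0.
Integrating over R: integral_0^1 integral_0^{1-x} (0) dy dx = 0.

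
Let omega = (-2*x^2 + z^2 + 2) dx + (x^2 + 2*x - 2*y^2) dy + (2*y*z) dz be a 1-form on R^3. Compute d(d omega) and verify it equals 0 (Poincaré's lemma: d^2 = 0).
d(d omega) = 0

Step 1: d omega = sum_{i<j} (∂f_j/∂x_i - ∂f_i/∂x_j) dx_i ∧ dx_j:
  coeff of dx ∧ dy: 2*x + 2
  coeff of dx ∧ dz: -2*z
  coeff of dy ∧ dz: 2*z
Step 2: Apply d again to each 2-form coefficient. The only possible 3-form in R^3 is dx ∧ dy ∧ dz, with coefficient
  ∂(coeff of dy∧dz)/∂x - ∂(coeff of dx∧dz)/∂y + ∂(coeff of dx∧dy)/∂z
  = ∂/∂x (2*z) - ∂/∂y (-2*z) + ∂/∂z (2*x + 2).
Each of these terms simplifies to sums of mixed partials that cancel in pairs. The result is 0 (by equality of mixed partials for smooth functions — Schwarz / Clairaut).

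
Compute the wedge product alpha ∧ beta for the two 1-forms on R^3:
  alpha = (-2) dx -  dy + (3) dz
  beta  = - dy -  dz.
alpha ∧ beta = (2) dx ∧ dy + (2) dx ∧ dz + (4) dy ∧ dz

Distribute the wedge, using dx_i ∧ dx_j = -dx_j ∧ dx_i and dx_i ∧ dx_i = 0. For each pair (i, j) with i < j, the coefficient of dx_i ∧ dx_j in alpha ∧ beta is (alpha_i * beta_j - alpha_j * beta_i). Collecting: alpha ∧ beta = (2) dx ∧ dy + (2) dx ∧ dz + (4) dy ∧ dz.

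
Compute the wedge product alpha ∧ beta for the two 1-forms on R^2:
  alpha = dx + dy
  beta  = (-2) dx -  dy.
alpha ∧ beta = (1) dx ∧ dy

Distribute the wedge, using dx_i ∧ dx_j = -dx_j ∧ dx_i and dx_i ∧ dx_i = 0. For each pair (i, j) with i < j, the coefficient of dx_i ∧ dx_j in alpha ∧ beta is (alpha_i * beta_j - alpha_j * beta_i). Collecting: alpha ∧ beta = (1) dx ∧ dy.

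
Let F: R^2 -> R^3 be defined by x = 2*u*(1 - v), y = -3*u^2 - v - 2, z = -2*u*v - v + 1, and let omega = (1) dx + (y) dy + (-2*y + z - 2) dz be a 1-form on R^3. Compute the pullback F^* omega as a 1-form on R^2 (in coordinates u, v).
F^* omega = (18*u^3 - 12*u^2*v + 4*u*v^2 + 6*u*v + 12*u - 2*v^2 - 8*v + 2) du + (-12*u^3 + 4*u^2*v - 3*u^2 - 8*u - 1) dv

Using F^*(f dg) = (f ∘ F) d(g ∘ F), substitute each coordinate x_i by F_i(u, v) in f_i, and replace dx_i by d F_i = (∂F_i/∂u) du + (∂F_i/∂v) dv.
  For the x component: f_1(F) = 1; d F_1 = (2 - 2*v) du + (-2*u) dv
  For the y component: f_2(F) = -3*u^2 - v - 2; d F_2 = (-6*u) du + (-1) dv
  For the z component: f_3(F) = 6*u^2 - 2*u*v + v + 3; d F_3 = (-2*v) du + (-2*u - 1) dv
Combining and collecting du, dv coefficients:
  coeff of du: 18*u^3 - 12*u^2*v + 4*u*v^2 + 6*u*v + 12*u - 2*v^2 - 8*v + 2
  coeff of dv: -12*u^3 + 4*u^2*v - 3*u^2 - 8*u - 1
F^* omega = (18*u^3 - 12*u^2*v + 4*u*v^2 + 6*u*v + 12*u - 2*v^2 - 8*v + 2) du + (-12*u^3 + 4*u^2*v - 3*u^2 - 8*u - 1) dv.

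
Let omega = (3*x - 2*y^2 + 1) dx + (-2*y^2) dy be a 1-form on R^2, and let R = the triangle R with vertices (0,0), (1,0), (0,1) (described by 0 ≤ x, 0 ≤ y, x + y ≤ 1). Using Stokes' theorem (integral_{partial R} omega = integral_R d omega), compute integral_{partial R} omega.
integral_(partial R) omega = 2/3

Stokes: integral_partial_R omega = integral_R d omega with d omega = (∂Q/∂x - ∂P/∂y) dx ∧ dy.
  ∂Q/∂x = 0
  ∂P/∂y = -4*y
  integrand = ∂Q/∂x - ∂P/∂y = 4*y.
Integrating over R: integral_0^1 integral_0^{1-x} (4*y) dy dx = 2/3.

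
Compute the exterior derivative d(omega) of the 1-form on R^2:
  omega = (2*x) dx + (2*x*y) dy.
d(omega) = (2*y) dx ∧ dy

For a 1-form omega = sum_i f_i dx_i, the exterior derivative is
  d(omega) = sum_{i < j} (∂f_j/∂x_i - ∂f_i/∂x_j) dx_i ∧ dx_j.
  coefficient of dx ∧ dy: ∂f_2/∂x - ∂f_1/∂y = ∂(2*x*y)/∂x - ∂(2*x)/∂y = 2*y
Assembling: d(omega) = (2*y) dx ∧ dy.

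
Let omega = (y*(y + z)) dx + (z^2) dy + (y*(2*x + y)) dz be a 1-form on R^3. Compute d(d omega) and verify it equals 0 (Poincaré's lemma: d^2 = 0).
d(d omega) = 0

Step 1: d omega = sum_{i<j} (∂f_j/∂x_i - ∂f_i/∂x_j) dx_i ∧ dx_j:
  coeff of dx ∧ dy: -2*y - z
  coeff of dx ∧ dz: y
  coeff of dy ∧ dz: 2*x + 2*y - 2*z
Step 2: Apply d again to each 2-form coefficient. The only possible 3-form in R^3 is dx ∧ dy ∧ dz, with coefficient
  ∂(coeff of dy∧dz)/∂x - ∂(coeff of dx∧dz)/∂y + ∂(coeff of dx∧dy)/∂z
  = ∂/∂x (2*x + 2*y - 2*z) - ∂/∂y (y) + ∂/∂z (-2*y - z).
Each of these terms simplifies to sums of mixed partials that cancel in pairs. The result is 0 (by equality of mixed partials for smooth functions — Schwarz / Clairaut).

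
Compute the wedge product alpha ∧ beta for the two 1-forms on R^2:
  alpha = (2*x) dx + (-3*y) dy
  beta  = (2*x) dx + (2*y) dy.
alpha ∧ beta = (10*x*y) dx ∧ dy

Distribute the wedge, using dx_i ∧ dx_j = -dx_j ∧ dx_i and dx_i ∧ dx_i = 0. For each pair (i, j) with i < j, the coefficient of dx_i ∧ dx_j in alpha ∧ beta is (alpha_i * beta_j - alpha_j * beta_i). Collecting: alpha ∧ beta = (10*x*y) dx ∧ dy.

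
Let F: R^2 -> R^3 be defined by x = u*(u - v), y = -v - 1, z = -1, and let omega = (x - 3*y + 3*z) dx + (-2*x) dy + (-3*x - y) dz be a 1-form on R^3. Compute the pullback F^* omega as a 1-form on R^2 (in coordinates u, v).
F^* omega = (2*u^3 - 3*u^2*v + u*v^2 + 6*u*v - 3*v^2) du + (u*(-u^2 + u*v + 2*u - 5*v)) dv

Using F^*(f dg) = (f ∘ F) d(g ∘ F), substitute each coordinate x_i by F_i(u, v) in f_i, and replace dx_i by d F_i = (∂F_i/∂u) du + (∂F_i/∂v) dv.
  For the x component: f_1(F) = u^2 - u*v + 3*v; d F_1 = (2*u - v) du + (-u) dv
  For the y component: f_2(F) = 2*u*(-u + v); d F_2 = (0) du + (-1) dv
  For the z component: f_3(F) = -3*u^2 + 3*u*v + v + 1; d F_3 = (0) du + (0) dv
Combining and collecting du, dv coefficients:
  coeff of du: 2*u^3 - 3*u^2*v + u*v^2 + 6*u*v - 3*v^2
  coeff of dv: u*(-u^2 + u*v + 2*u - 5*v)
F^* omega = (2*u^3 - 3*u^2*v + u*v^2 + 6*u*v - 3*v^2) du + (u*(-u^2 + u*v + 2*u - 5*v)) dv.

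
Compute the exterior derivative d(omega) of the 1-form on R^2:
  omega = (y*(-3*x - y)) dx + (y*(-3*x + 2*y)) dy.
d(omega) = (3*x - y) dx ∧ dy

For a 1-form omega = sum_i f_i dx_i, the exterior derivative is
  d(omega) = sum_{i < j} (∂f_j/∂x_i - ∂f_i/∂x_j) dx_i ∧ dx_j.
  coefficient of dx ∧ dy: ∂f_2/∂x - ∂f_1/∂y = ∂(y*(-3*x + 2*y))/∂x - ∂(y*(-3*x - y))/∂y = 3*x - y
Assembling: d(omega) = (3*x - y) dx ∧ dy.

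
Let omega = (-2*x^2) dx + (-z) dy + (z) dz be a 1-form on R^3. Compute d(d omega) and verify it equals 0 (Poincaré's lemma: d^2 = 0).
d(d omega) = 0

Step 1: d omega = sum_{i<j} (∂f_j/∂x_i - ∂f_i/∂x_j) dx_i ∧ dx_j:
  coeff of dx ∧ dy: 0
  coeff of dx ∧ dz: 0
  coeff of dy ∧ dz: 1
Step 2: Apply d again to each 2-form coefficient. The only possible 3-form in R^3 is dx ∧ dy ∧ dz, with coefficient
  ∂(coeff of dy∧dz)/∂x - ∂(coeff of dx∧dz)/∂y + ∂(coeff of dx∧dy)/∂z
  = ∂/∂x (1) - ∂/∂y (0) + ∂/∂z (0).
Each of these terms simplifies to sums of mixed partials that cancel in pairs. The result is 0 (by equality of mixed partials for smooth functions — Schwarz / Clairaut).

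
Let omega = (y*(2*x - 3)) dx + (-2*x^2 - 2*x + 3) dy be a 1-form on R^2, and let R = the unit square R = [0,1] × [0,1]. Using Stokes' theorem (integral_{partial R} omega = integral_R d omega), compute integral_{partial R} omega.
integral_(partial R) omega = -2

Stokes: integral_partial_R omega = integral_R d omega with d omega = (∂Q/∂x - ∂P/∂y) dx ∧ dy.
  ∂Q/∂x = -4*x - 2
  ∂P/∂y = 2*x - 3
  integrand = ∂Q/∂x - ∂P/∂y = 1 - 6*x.
Integrating over R: integral_0^1 integral_0^1 (1 - 6*x) dx dy = -2.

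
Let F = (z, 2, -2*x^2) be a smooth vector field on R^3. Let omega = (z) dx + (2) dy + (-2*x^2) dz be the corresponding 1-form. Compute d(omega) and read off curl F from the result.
d(omega) = (0) dy ∧ dz + (4*x + 1) dz ∧ dx + (0) dx ∧ dy; curl F = (0, 4*x + 1, 0)

d omega = sum_{i<j} (∂f_j/∂x_i - ∂f_i/∂x_j) dx_i ∧ dx_j. Under the identification (dy ∧ dz, dz ∧ dx, dx ∧ dy) ↔ (e_x, e_y, e_z), the coefficients are exactly the components of curl F. Compute:
  ∂R/∂y - ∂Q/∂z = (0) - (0) = 0
  ∂P/∂z - ∂R/∂x = (1) - (-4*x) = 4*x + 1
  ∂Q/∂x - ∂P/∂y = (0) - (0) = 0.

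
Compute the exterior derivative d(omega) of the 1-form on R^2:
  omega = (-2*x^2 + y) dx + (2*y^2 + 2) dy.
d(omega) = (-1) dx ∧ dy

For a 1-form omega = sum_i f_i dx_i, the exterior derivative is
  d(omega) = sum_{i < j} (∂f_j/∂x_i - ∂f_i/∂x_j) dx_i ∧ dx_j.
  coefficient of dx ∧ dy: ∂f_2/∂x - ∂f_1/∂y = ∂(2*y^2 + 2)/∂x - ∂(-2*x^2 + y)/∂y = -1
Assembling: d(omega) = (-1) dx ∧ dy.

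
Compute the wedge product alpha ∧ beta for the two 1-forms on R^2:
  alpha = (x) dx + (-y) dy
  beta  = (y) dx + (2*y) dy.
alpha ∧ beta = (y*(2*x + y)) dx ∧ dy

Distribute the wedge, using dx_i ∧ dx_j = -dx_j ∧ dx_i and dx_i ∧ dx_i = 0. For each pair (i, j) with i < j, the coefficient of dx_i ∧ dx_j in alpha ∧ beta is (alpha_i * beta_j - alpha_j * beta_i). Collecting: alpha ∧ beta = (y*(2*x + y)) dx ∧ dy.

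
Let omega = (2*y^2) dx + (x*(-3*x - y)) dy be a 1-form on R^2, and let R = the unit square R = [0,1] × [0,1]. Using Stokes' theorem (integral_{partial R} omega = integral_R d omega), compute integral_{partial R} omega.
integral_(partial R) omega = -11/2

Stokes: integral_partial_R omega = integral_R d omega with d omega = (∂Q/∂x - ∂P/∂y) dx ∧ dy.
  ∂Q/∂x = -6*x - y
  ∂P/∂y = 4*y
  integrand = ∂Q/∂x - ∂P/∂y = -6*x - 5*y.
Integrating over R: integral_0^1 integral_0^1 (-6*x - 5*y) dx dy = -11/2.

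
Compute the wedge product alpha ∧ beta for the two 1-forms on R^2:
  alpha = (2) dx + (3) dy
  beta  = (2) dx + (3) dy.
alpha ∧ beta = 0

Distribute the wedge, using dx_i ∧ dx_j = -dx_j ∧ dx_i and dx_i ∧ dx_i = 0. For each pair (i, j) with i < j, the coefficient of dx_i ∧ dx_j in alpha ∧ beta is (alpha_i * beta_j - alpha_j * beta_i). Collecting: alpha ∧ beta = 0.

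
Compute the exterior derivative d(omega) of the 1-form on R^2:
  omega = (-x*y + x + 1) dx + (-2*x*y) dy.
d(omega) = (x - 2*y) dx ∧ dy

For a 1-form omega = sum_i f_i dx_i, the exterior derivative is
  d(omega) = sum_{i < j} (∂f_j/∂x_i - ∂f_i/∂x_j) dx_i ∧ dx_j.
  coefficient of dx ∧ dy: ∂f_2/∂x - ∂f_1/∂y = ∂(-2*x*y)/∂x - ∂(-x*y + x + 1)/∂y = x - 2*y
Assembling: d(omega) = (x - 2*y) dx ∧ dy.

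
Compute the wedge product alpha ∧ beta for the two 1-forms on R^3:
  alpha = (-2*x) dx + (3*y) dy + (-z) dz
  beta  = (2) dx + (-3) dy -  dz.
alpha ∧ beta = (6*x - 6*y) dx ∧ dy + (2*x + 2*z) dx ∧ dz + (-3*y - 3*z) dy ∧ dz

Distribute the wedge, using dx_i ∧ dx_j = -dx_j ∧ dx_i and dx_i ∧ dx_i = 0. For each pair (i, j) with i < j, the coefficient of dx_i ∧ dx_j in alpha ∧ beta is (alpha_i * beta_j - alpha_j * beta_i). Collecting: alpha ∧ beta = (6*x - 6*y) dx ∧ dy + (2*x + 2*z) dx ∧ dz + (-3*y - 3*z) dy ∧ dz.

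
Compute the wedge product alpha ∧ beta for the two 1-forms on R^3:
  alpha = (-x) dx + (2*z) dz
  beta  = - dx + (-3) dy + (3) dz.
alpha ∧ beta = (3*x) dx ∧ dy + (-3*x + 2*z) dx ∧ dz + (6*z) dy ∧ dz

Distribute the wedge, using dx_i ∧ dx_j = -dx_j ∧ dx_i and dx_i ∧ dx_i = 0. For each pair (i, j) with i < j, the coefficient of dx_i ∧ dx_j in alpha ∧ beta is (alpha_i * beta_j - alpha_j * beta_i). Collecting: alpha ∧ beta = (3*x) dx ∧ dy + (-3*x + 2*z) dx ∧ dz + (6*z) dy ∧ dz.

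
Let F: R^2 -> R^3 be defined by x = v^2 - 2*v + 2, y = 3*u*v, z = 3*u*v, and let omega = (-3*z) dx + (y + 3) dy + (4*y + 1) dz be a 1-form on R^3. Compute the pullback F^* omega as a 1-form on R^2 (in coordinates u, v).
F^* omega = (3*v*(15*u*v + 4)) du + (3*u*(15*u*v - 6*v^2 + 6*v + 4)) dv

Using F^*(f dg) = (f ∘ F) d(g ∘ F), substitute each coordinate x_i by F_i(u, v) in f_i, and replace dx_i by d F_i = (∂F_i/∂u) du + (∂F_i/∂v) dv.
  For the x component: f_1(F) = -9*u*v; d F_1 = (0) du + (2*v - 2) dv
  For the y component: f_2(F) = 3*u*v + 3; d F_2 = (3*v) du + (3*u) dv
  For the z component: f_3(F) = 12*u*v + 1; d F_3 = (3*v) du + (3*u) dv
Combining and collecting du, dv coefficients:
  coeff of du: 3*v*(15*u*v + 4)
  coeff of dv: 3*u*(15*u*v - 6*v^2 + 6*v + 4)
F^* omega = (3*v*(15*u*v + 4)) du + (3*u*(15*u*v - 6*v^2 + 6*v + 4)) dv.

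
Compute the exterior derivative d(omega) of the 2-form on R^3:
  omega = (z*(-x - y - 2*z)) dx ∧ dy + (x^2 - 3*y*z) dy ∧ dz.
d(omega) = (x - y - 4*z) dx ∧ dy ∧ dz

For a 2-form omega = sum_{i<j} g_{ij} dx_i ∧ dx_j, the exterior derivative is
  d(omega) = sum_{i<j} d(g_{ij}) ∧ dx_i ∧ dx_j = sum_{i<j, k} (∂g_{ij}/∂x_k) dx_k ∧ dx_i ∧ dx_j.
Expand each term, using dx_k ∧ dx_i ∧ dx_j = sgn(permutation) dx_{(a)} ∧ dx_{(b)} ∧ dx_{(c)} with (a < b < c) sorted:
  d(z*(-x - y - 2*z)) includes (∂/∂z)(z*(-x - y - 2*z)) dz = (-x - y - 4*z) dz, which multiplied by dx ∧ dy gives (-x - y - 4*z) dx ∧ dy ∧ dz
  d(x^2 - 3*y*z) includes (∂/∂x)(x^2 - 3*y*z) dx = (2*x) dx, which multiplied by dy ∧ dz gives (2*x) dx ∧ dy ∧ dz
Collecting like 3-forms: d(omega) = (x - y - 4*z) dx ∧ dy ∧ dz.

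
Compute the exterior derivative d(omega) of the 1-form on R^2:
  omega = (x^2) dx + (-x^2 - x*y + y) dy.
d(omega) = (-2*x - y) dx ∧ dy

For a 1-form omega = sum_i f_i dx_i, the exterior derivative is
  d(omega) = sum_{i < j} (∂f_j/∂x_i - ∂f_i/∂x_j) dx_i ∧ dx_j.
  coefficient of dx ∧ dy: ∂f_2/∂x - ∂f_1/∂y = ∂(-x^2 - x*y + y)/∂x - ∂(x^2)/∂y = -2*x - y
Assembling: d(omega) = (-2*x - y) dx ∧ dy.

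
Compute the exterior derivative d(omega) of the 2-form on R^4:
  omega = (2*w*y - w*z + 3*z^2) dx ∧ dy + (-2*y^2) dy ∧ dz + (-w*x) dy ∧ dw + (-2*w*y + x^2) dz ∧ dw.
d(omega) = (-w + 6*z) dx ∧ dy ∧ dz + (-w + 2*y - z) dx ∧ dy ∧ dw + (2*x) dx ∧ dz ∧ dw + (-2*w) dy ∧ dz ∧ dw

For a 2-form omega = sum_{i<j} g_{ij} dx_i ∧ dx_j, the exterior derivative is
  d(omega) = sum_{i<j} d(g_{ij}) ∧ dx_i ∧ dx_j = sum_{i<j, k} (∂g_{ij}/∂x_k) dx_k ∧ dx_i ∧ dx_j.
Expand each term, using dx_k ∧ dx_i ∧ dx_j = sgn(permutation) dx_{(a)} ∧ dx_{(b)} ∧ dx_{(c)} with (a < b < c) sorted:
  d(2*w*y - w*z + 3*z^2) includes (∂/∂z)(2*w*y - w*z + 3*z^2) dz = (-w + 6*z) dz, which multiplied by dx ∧ dy gives (-w + 6*z) dx ∧ dy ∧ dz
  d(2*w*y - w*z + 3*z^2) includes (∂/∂w)(2*w*y - w*z + 3*z^2) dw = (2*y - z) dw, which multiplied by dx ∧ dy gives (2*y - z) dx ∧ dy ∧ dw
  d(-w*x) includes (∂/∂x)(-w*x) dx = (-w) dx, which multiplied by dy ∧ dw gives (-w) dx ∧ dy ∧ dw
  d(-2*w*y + x^2) includes (∂/∂x)(-2*w*y + x^2) dx = (2*x) dx, which multiplied by dz ∧ dw gives (2*x) dx ∧ dz ∧ dw
  d(-2*w*y + x^2) includes (∂/∂y)(-2*w*y + x^2) dy = (-2*w) dy, which multiplied by dz ∧ dw gives (-2*w) dy ∧ dz ∧ dw
Collecting like 3-forms: d(omega) = (-w + 6*z) dx ∧ dy ∧ dz + (-w + 2*y - z) dx ∧ dy ∧ dw + (2*x) dx ∧ dz ∧ dw + (-2*w) dy ∧ dz ∧ dw.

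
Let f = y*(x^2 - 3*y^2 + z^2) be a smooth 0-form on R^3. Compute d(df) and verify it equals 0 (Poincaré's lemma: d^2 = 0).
d(df) = 0

Step 1: df = sum_i (∂f/∂x_i) dx_i = (2*x*y) dx + (x^2 - 9*y^2 + z^2) dy + (2*y*z) dz.
Step 2: Apply d again. Using the 1-form formula, the coefficient of dx ∧ dy in d(df) is ∂^2 f/∂x ∂y - ∂^2 f/∂y ∂x = (2*x) - (2*x) = 0 (equality of mixed partials for smooth f).
Similarly for dx ∧ dz and dy ∧ dz — all coefficients vanish. So d(df) = 0.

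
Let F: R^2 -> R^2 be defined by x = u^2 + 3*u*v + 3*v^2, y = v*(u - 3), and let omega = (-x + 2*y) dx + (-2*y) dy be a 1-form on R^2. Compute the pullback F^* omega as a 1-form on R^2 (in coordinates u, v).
F^* omega = (-2*u^3 - 5*u^2*v - 11*u*v^2 - 12*u*v - 9*v^3 - 12*v^2) du + (-3*u^3 - 11*u^2*v - 15*u*v^2 - 6*u*v - 18*v^3 - 36*v^2 - 18*v) dv

Using F^*(f dg) = (f ∘ F) d(g ∘ F), substitute each coordinate x_i by F_i(u, v) in f_i, and replace dx_i by d F_i = (∂F_i/∂u) du + (∂F_i/∂v) dv.
  For the x component: f_1(F) = -u^2 - u*v - 3*v^2 - 6*v; d F_1 = (2*u + 3*v) du + (3*u + 6*v) dv
  For the y component: f_2(F) = 2*v*(3 - u); d F_2 = (v) du + (u - 3) dv
Combining and collecting du, dv coefficients:
  coeff of du: -2*u^3 - 5*u^2*v - 11*u*v^2 - 12*u*v - 9*v^3 - 12*v^2
  coeff of dv: -3*u^3 - 11*u^2*v - 15*u*v^2 - 6*u*v - 18*v^3 - 36*v^2 - 18*v
F^* omega = (-2*u^3 - 5*u^2*v - 11*u*v^2 - 12*u*v - 9*v^3 - 12*v^2) du + (-3*u^3 - 11*u^2*v - 15*u*v^2 - 6*u*v - 18*v^3 - 36*v^2 - 18*v) dv.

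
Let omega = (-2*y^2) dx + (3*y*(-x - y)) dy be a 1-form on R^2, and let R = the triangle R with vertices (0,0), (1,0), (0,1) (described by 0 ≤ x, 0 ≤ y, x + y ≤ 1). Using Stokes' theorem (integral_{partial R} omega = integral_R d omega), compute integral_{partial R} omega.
integral_(partial R) omega = 1/6

Stokes: integral_partial_R omega = integral_R d omega with d omega = (∂Q/∂x - ∂P/∂y) dx ∧ dy.
  ∂Q/∂x = -3*y
  ∂P/∂y = -4*y
  integrand = ∂Q/∂x - ∂P/∂y = y.
Integrating over R: integral_0^1 integral_0^{1-x} (y) dy dx = 1/6.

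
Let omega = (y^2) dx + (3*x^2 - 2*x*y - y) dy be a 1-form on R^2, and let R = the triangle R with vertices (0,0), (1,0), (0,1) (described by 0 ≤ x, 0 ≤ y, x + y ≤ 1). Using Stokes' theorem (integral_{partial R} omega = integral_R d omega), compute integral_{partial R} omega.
integral_(partial R) omega = 1/3

Stokes: integral_partial_R omega = integral_R d omega with d omega = (∂Q/∂x - ∂P/∂y) dx ∧ dy.
  ∂Q/∂x = 6*x - 2*y
  ∂P/∂y = 2*y
  integrand = ∂Q/∂x - ∂P/∂y = 6*x - 4*y.
Integrating over R: integral_0^1 integral_0^{1-x} (6*x - 4*y) dy dx = 1/3.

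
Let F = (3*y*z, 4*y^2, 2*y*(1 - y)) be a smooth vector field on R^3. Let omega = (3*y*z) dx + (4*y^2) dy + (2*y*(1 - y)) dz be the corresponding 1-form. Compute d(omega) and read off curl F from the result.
d(omega) = (2 - 4*y) dy ∧ dz + (3*y) dz ∧ dx + (-3*z) dx ∧ dy; curl F = (2 - 4*y, 3*y, -3*z)

d omega = sum_{i<j} (∂f_j/∂x_i - ∂f_i/∂x_j) dx_i ∧ dx_j. Under the identification (dy ∧ dz, dz ∧ dx, dx ∧ dy) ↔ (e_x, e_y, e_z), the coefficients are exactly the components of curl F. Compute:
  ∂R/∂y - ∂Q/∂z = (2 - 4*y) - (0) = 2 - 4*y
  ∂P/∂z - ∂R/∂x = (3*y) - (0) = 3*y
  ∂Q/∂x - ∂P/∂y = (0) - (3*z) = -3*z.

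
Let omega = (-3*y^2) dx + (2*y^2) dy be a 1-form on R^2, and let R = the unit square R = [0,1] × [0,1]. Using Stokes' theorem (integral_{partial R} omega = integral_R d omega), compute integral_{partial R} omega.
integral_(partial R) omega = 3

Stokes: integral_partial_R omega = integral_R d omega with d omega = (∂Q/∂x - ∂P/∂y) dx ∧ dy.
  ∂Q/∂x = 0
  ∂P/∂y = -6*y
  integrand = ∂Q/∂x - ∂P/∂y = 6*y.
Integrating over R: integral_0^1 integral_0^1 (6*y) dx dy = 3.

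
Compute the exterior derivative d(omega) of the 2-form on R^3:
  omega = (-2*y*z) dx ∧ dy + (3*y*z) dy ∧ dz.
d(omega) = (-2*y) dx ∧ dy ∧ dz

For a 2-form omega = sum_{i<j} g_{ij} dx_i ∧ dx_j, the exterior derivative is
  d(omega) = sum_{i<j} d(g_{ij}) ∧ dx_i ∧ dx_j = sum_{i<j, k} (∂g_{ij}/∂x_k) dx_k ∧ dx_i ∧ dx_j.
Expand each term, using dx_k ∧ dx_i ∧ dx_j = sgn(permutation) dx_{(a)} ∧ dx_{(b)} ∧ dx_{(c)} with (a < b < c) sorted:
  d(-2*y*z) includes (∂/∂z)(-2*y*z) dz = (-2*y) dz, which multiplied by dx ∧ dy gives (-2*y) dx ∧ dy ∧ dz
Collecting like 3-forms: d(omega) = (-2*y) dx ∧ dy ∧ dz.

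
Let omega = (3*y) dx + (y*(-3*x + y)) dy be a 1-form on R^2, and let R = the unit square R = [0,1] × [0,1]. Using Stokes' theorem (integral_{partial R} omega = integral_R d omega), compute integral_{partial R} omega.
integral_(partial R) omega = -9/2

Stokes: integral_partial_R omega = integral_R d omega with d omega = (∂Q/∂x - ∂P/∂y) dx ∧ dy.
  ∂Q/∂x = -3*y
  ∂P/∂y = 3
  integrand = ∂Q/∂x - ∂P/∂y = -3*y - 3.
Integrating over R: integral_0^1 integral_0^1 (-3*y - 3) dx dy = -9/2.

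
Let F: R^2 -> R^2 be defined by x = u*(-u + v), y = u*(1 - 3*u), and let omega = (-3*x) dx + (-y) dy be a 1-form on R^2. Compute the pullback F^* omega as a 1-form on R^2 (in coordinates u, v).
F^* omega = (u*(-24*u^2 + 9*u*v + 9*u - 3*v^2 - 1)) du + (3*u^2*(u - v)) dv

Using F^*(f dg) = (f ∘ F) d(g ∘ F), substitute each coordinate x_i by F_i(u, v) in f_i, and replace dx_i by d F_i = (∂F_i/∂u) du + (∂F_i/∂v) dv.
  For the x component: f_1(F) = 3*u*(u - v); d F_1 = (-2*u + v) du + (u) dv
  For the y component: f_2(F) = u*(3*u - 1); d F_2 = (1 - 6*u) du + (0) dv
Combining and collecting du, dv coefficients:
  coeff of du: u*(-24*u^2 + 9*u*v + 9*u - 3*v^2 - 1)
  coeff of dv: 3*u^2*(u - v)
F^* omega = (u*(-24*u^2 + 9*u*v + 9*u - 3*v^2 - 1)) du + (3*u^2*(u - v)) dv.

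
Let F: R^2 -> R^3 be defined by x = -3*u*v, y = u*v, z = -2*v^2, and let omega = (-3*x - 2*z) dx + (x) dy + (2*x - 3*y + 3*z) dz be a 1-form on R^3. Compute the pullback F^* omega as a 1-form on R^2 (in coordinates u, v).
F^* omega = (v^2*(-30*u - 12*v)) du + (6*v*(-5*u^2 + 4*u*v + 4*v^2)) dv

Using F^*(f dg) = (f ∘ F) d(g ∘ F), substitute each coordinate x_i by F_i(u, v) in f_i, and replace dx_i by d F_i = (∂F_i/∂u) du + (∂F_i/∂v) dv.
  For the x component: f_1(F) = v*(9*u + 4*v); d F_1 = (-3*v) du + (-3*u) dv
  For the y component: f_2(F) = -3*u*v; d F_2 = (v) du + (u) dv
  For the z component: f_3(F) = 3*v*(-3*u - 2*v); d F_3 = (0) du + (-4*v) dv
Combining and collecting du, dv coefficients:
  coeff of du: v^2*(-30*u - 12*v)
  coeff of dv: 6*v*(-5*u^2 + 4*u*v + 4*v^2)
F^* omega = (v^2*(-30*u - 12*v)) du + (6*v*(-5*u^2 + 4*u*v + 4*v^2)) dv.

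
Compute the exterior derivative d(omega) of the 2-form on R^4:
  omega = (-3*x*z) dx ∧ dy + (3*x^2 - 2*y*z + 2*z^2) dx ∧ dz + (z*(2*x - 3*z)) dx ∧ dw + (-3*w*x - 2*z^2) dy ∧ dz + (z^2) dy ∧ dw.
d(omega) = (-3*w - 3*x + 2*z) dx ∧ dy ∧ dz + (-2*x + 6*z) dx ∧ dz ∧ dw + (-3*x - 2*z) dy ∧ dz ∧ dw

For a 2-form omega = sum_{i<j} g_{ij} dx_i ∧ dx_j, the exterior derivative is
  d(omega) = sum_{i<j} d(g_{ij}) ∧ dx_i ∧ dx_j = sum_{i<j, k} (∂g_{ij}/∂x_k) dx_k ∧ dx_i ∧ dx_j.
Expand each term, using dx_k ∧ dx_i ∧ dx_j = sgn(permutation) dx_{(a)} ∧ dx_{(b)} ∧ dx_{(c)} with (a < b < c) sorted:
  d(-3*x*z) includes (∂/∂z)(-3*x*z) dz = (-3*x) dz, which multiplied by dx ∧ dy gives (-3*x) dx ∧ dy ∧ dz
  d(3*x^2 - 2*y*z + 2*z^2) includes (∂/∂y)(3*x^2 - 2*y*z + 2*z^2) dy = (-2*z) dy, which multiplied by dx ∧ dz gives (2*z) dx ∧ dy ∧ dz
  d(z*(2*x - 3*z)) includes (∂/∂z)(z*(2*x - 3*z)) dz = (2*x - 6*z) dz, which multiplied by dx ∧ dw gives (-2*x + 6*z) dx ∧ dz ∧ dw
  d(-3*w*x - 2*z^2) includes (∂/∂x)(-3*w*x - 2*z^2) dx = (-3*w) dx, which multiplied by dy ∧ dz gives (-3*w) dx ∧ dy ∧ dz
  d(-3*w*x - 2*z^2) includes (∂/∂w)(-3*w*x - 2*z^2) dw = (-3*x) dw, which multiplied by dy ∧ dz gives (-3*x) dy ∧ dz ∧ dw
  d(z^2) includes (∂/∂z)(z^2) dz = (2*z) dz, which multiplied by dy ∧ dw gives (-2*z) dy ∧ dz ∧ dw
Collecting like 3-forms: d(omega) = (-3*w - 3*x + 2*z) dx ∧ dy ∧ dz + (-2*x + 6*z) dx ∧ dz ∧ dw + (-3*x - 2*z) dy ∧ dz ∧ dw.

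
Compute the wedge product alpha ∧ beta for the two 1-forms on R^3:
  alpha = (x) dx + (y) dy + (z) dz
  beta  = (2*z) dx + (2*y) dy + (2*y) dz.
alpha ∧ beta = (2*y*(x - z)) dx ∧ dy + (2*x*y - 2*z^2) dx ∧ dz + (2*y*(y - z)) dy ∧ dz

Distribute the wedge, using dx_i ∧ dx_j = -dx_j ∧ dx_i and dx_i ∧ dx_i = 0. For each pair (i, j) with i < j, the coefficient of dx_i ∧ dx_j in alpha ∧ beta is (alpha_i * beta_j - alpha_j * beta_i). Collecting: alpha ∧ beta = (2*y*(x - z)) dx ∧ dy + (2*x*y - 2*z^2) dx ∧ dz + (2*y*(y - z)) dy ∧ dz.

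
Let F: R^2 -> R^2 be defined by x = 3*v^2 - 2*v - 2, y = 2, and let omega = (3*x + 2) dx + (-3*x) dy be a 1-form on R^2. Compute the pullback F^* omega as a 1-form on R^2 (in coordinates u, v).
F^* omega = (54*v^3 - 54*v^2 - 12*v + 8) dv

Using F^*(f dg) = (f ∘ F) d(g ∘ F), substitute each coordinate x_i by F_i(u, v) in f_i, and replace dx_i by d F_i = (∂F_i/∂u) du + (∂F_i/∂v) dv.
  For the x component: f_1(F) = 9*v^2 - 6*v - 4; d F_1 = (0) du + (6*v - 2) dv
  For the y component: f_2(F) = -9*v^2 + 6*v + 6; d F_2 = (0) du + (0) dv
Combining and collecting du, dv coefficients:
  coeff of du: 0
  coeff of dv: 54*v^3 - 54*v^2 - 12*v + 8
F^* omega = (54*v^3 - 54*v^2 - 12*v + 8) dv.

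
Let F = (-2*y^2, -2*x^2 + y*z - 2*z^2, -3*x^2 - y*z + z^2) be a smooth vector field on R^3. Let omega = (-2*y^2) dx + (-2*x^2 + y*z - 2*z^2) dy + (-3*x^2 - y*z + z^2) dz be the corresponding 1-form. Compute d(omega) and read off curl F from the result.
d(omega) = (-y + 3*z) dy ∧ dz + (6*x) dz ∧ dx + (-4*x + 4*y) dx ∧ dy; curl F = (-y + 3*z, 6*x, -4*x + 4*y)

d omega = sum_{i<j} (∂f_j/∂x_i - ∂f_i/∂x_j) dx_i ∧ dx_j. Under the identification (dy ∧ dz, dz ∧ dx, dx ∧ dy) ↔ (e_x, e_y, e_z), the coefficients are exactly the components of curl F. Compute:
  ∂R/∂y - ∂Q/∂z = (-z) - (y - 4*z) = -y + 3*z
  ∂P/∂z - ∂R/∂x = (0) - (-6*x) = 6*x
  ∂Q/∂x - ∂P/∂y = (-4*x) - (-4*y) = -4*x + 4*y.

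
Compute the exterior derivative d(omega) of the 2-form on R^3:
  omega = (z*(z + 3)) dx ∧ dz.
d(omega) = 0

For a 2-form omega = sum_{i<j} g_{ij} dx_i ∧ dx_j, the exterior derivative is
  d(omega) = sum_{i<j} d(g_{ij}) ∧ dx_i ∧ dx_j = sum_{i<j, k} (∂g_{ij}/∂x_k) dx_k ∧ dx_i ∧ dx_j.
Expand each term, using dx_k ∧ dx_i ∧ dx_j = sgn(permutation) dx_{(a)} ∧ dx_{(b)} ∧ dx_{(c)} with (a < b < c) sorted:

Collecting like 3-forms: d(omega) = 0.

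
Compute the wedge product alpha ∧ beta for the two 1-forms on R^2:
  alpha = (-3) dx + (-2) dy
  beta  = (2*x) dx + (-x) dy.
alpha ∧ beta = (7*x) dx ∧ dy

Distribute the wedge, using dx_i ∧ dx_j = -dx_j ∧ dx_i and dx_i ∧ dx_i = 0. For each pair (i, j) with i < j, the coefficient of dx_i ∧ dx_j in alpha ∧ beta is (alpha_i * beta_j - alpha_j * beta_i). Collecting: alpha ∧ beta = (7*x) dx ∧ dy.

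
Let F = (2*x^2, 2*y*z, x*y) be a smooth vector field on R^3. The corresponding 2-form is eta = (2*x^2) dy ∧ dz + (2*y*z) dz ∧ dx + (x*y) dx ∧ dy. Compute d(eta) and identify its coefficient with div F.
d(eta) = (4*x + 2*z) dx ∧ dy ∧ dz; div F = 4*x + 2*z

For a 2-form in R^3 of the form above, applying d gives a 3-form with coefficient ∂P/∂x + ∂Q/∂y + ∂R/∂z:
  ∂P/∂x = 4*x
  ∂Q/∂y = 2*z
  ∂R/∂z = 0
Sum = 4*x + 2*z, which is exactly div F.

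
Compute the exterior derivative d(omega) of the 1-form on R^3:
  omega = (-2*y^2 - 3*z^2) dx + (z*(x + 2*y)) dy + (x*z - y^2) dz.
d(omega) = (4*y + z) dx ∧ dy + (7*z) dx ∧ dz + (-x - 4*y) dy ∧ dz

For a 1-form omega = sum_i f_i dx_i, the exterior derivative is
  d(omega) = sum_{i < j} (∂f_j/∂x_i - ∂f_i/∂x_j) dx_i ∧ dx_j.
  coefficient of dx ∧ dy: ∂f_2/∂x - ∂f_1/∂y = ∂(z*(x + 2*y))/∂x - ∂(-2*y^2 - 3*z^2)/∂y = 4*y + z
  coefficient of dx ∧ dz: ∂f_3/∂x - ∂f_1/∂z = ∂(x*z - y^2)/∂x - ∂(-2*y^2 - 3*z^2)/∂z = 7*z
  coefficient of dy ∧ dz: ∂f_3/∂y - ∂f_2/∂z = ∂(x*z - y^2)/∂y - ∂(z*(x + 2*y))/∂z = -x - 4*y
Assembling: d(omega) = (4*y + z) dx ∧ dy + (7*z) dx ∧ dz + (-x - 4*y) dy ∧ dz.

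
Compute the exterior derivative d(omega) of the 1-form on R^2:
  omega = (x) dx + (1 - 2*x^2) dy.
d(omega) = (-4*x) dx ∧ dy

For a 1-form omega = sum_i f_i dx_i, the exterior derivative is
  d(omega) = sum_{i < j} (∂f_j/∂x_i - ∂f_i/∂x_j) dx_i ∧ dx_j.
  coefficient of dx ∧ dy: ∂f_2/∂x - ∂f_1/∂y = ∂(1 - 2*x^2)/∂x - ∂(x)/∂y = -4*x
Assembling: d(omega) = (-4*x) dx ∧ dy.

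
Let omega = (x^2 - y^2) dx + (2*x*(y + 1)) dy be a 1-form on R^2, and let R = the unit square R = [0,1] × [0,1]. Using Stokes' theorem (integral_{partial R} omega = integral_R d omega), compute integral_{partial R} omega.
integral_(partial R) omega = 4

Stokes: integral_partial_R omega = integral_R d omega with d omega = (∂Q/∂x - ∂P/∂y) dx ∧ dy.
  ∂Q/∂x = 2*y + 2
  ∂P/∂y = -2*y
  integrand = ∂Q/∂x - ∂P/∂y = 4*y + 2.
Integrating over R: integral_0^1 integral_0^1 (4*y + 2) dx dy = 4.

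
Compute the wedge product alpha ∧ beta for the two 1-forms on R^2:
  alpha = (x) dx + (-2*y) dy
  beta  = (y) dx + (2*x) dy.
alpha ∧ beta = (2*x^2 + 2*y^2) dx ∧ dy

Distribute the wedge, using dx_i ∧ dx_j = -dx_j ∧ dx_i and dx_i ∧ dx_i = 0. For each pair (i, j) with i < j, the coefficient of dx_i ∧ dx_j in alpha ∧ beta is (alpha_i * beta_j - alpha_j * beta_i). Collecting: alpha ∧ beta = (2*x^2 + 2*y^2) dx ∧ dy.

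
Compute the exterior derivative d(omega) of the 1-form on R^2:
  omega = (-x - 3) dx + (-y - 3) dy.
d(omega) = 0

For a 1-form omega = sum_i f_i dx_i, the exterior derivative is
  d(omega) = sum_{i < j} (∂f_j/∂x_i - ∂f_i/∂x_j) dx_i ∧ dx_j.

Assembling: d(omega) = 0.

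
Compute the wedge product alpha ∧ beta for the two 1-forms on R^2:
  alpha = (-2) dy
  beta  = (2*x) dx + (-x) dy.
alpha ∧ beta = (4*x) dx ∧ dy

Distribute the wedge, using dx_i ∧ dx_j = -dx_j ∧ dx_i and dx_i ∧ dx_i = 0. For each pair (i, j) with i < j, the coefficient of dx_i ∧ dx_j in alpha ∧ beta is (alpha_i * beta_j - alpha_j * beta_i). Collecting: alpha ∧ beta = (4*x) dx ∧ dy.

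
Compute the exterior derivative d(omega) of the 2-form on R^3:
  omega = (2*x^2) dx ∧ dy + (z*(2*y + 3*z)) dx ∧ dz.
d(omega) = (-2*z) dx ∧ dy ∧ dz

For a 2-form omega = sum_{i<j} g_{ij} dx_i ∧ dx_j, the exterior derivative is
  d(omega) = sum_{i<j} d(g_{ij}) ∧ dx_i ∧ dx_j = sum_{i<j, k} (∂g_{ij}/∂x_k) dx_k ∧ dx_i ∧ dx_j.
Expand each term, using dx_k ∧ dx_i ∧ dx_j = sgn(permutation) dx_{(a)} ∧ dx_{(b)} ∧ dx_{(c)} with (a < b < c) sorted:
  d(z*(2*y + 3*z)) includes (∂/∂y)(z*(2*y + 3*z)) dy = (2*z) dy, which multiplied by dx ∧ dz gives (-2*z) dx ∧ dy ∧ dz
Collecting like 3-forms: d(omega) = (-2*z) dx ∧ dy ∧ dz.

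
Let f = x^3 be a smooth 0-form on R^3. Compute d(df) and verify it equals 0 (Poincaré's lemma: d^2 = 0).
d(df) = 0

Step 1: df = sum_i (∂f/∂x_i) dx_i = (3*x^2) dx + (0) dy + (0) dz.
Step 2: Apply d again. Using the 1-form formula, the coefficient of dx ∧ dy in d(df) is ∂^2 f/∂x ∂y - ∂^2 f/∂y ∂x = (0) - (0) = 0 (equality of mixed partials for smooth f).
Similarly for dx ∧ dz and dy ∧ dz — all coefficients vanish. So d(df) = 0.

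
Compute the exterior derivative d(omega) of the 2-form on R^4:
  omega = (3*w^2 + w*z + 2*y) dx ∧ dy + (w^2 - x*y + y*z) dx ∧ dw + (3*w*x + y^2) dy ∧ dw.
d(omega) = (w) dx ∧ dy ∧ dz + (9*w + x) dx ∧ dy ∧ dw + (-y) dx ∧ dz ∧ dw

For a 2-form omega = sum_{i<j} g_{ij} dx_i ∧ dx_j, the exterior derivative is
  d(omega) = sum_{i<j} d(g_{ij}) ∧ dx_i ∧ dx_j = sum_{i<j, k} (∂g_{ij}/∂x_k) dx_k ∧ dx_i ∧ dx_j.
Expand each term, using dx_k ∧ dx_i ∧ dx_j = sgn(permutation) dx_{(a)} ∧ dx_{(b)} ∧ dx_{(c)} with (a < b < c) sorted:
  d(3*w^2 + w*z + 2*y) includes (∂/∂z)(3*w^2 + w*z + 2*y) dz = (w) dz, which multiplied by dx ∧ dy gives (w) dx ∧ dy ∧ dz
  d(3*w^2 + w*z + 2*y) includes (∂/∂w)(3*w^2 + w*z + 2*y) dw = (6*w + z) dw, which multiplied by dx ∧ dy gives (6*w + z) dx ∧ dy ∧ dw
  d(w^2 - x*y + y*z) includes (∂/∂y)(w^2 - x*y + y*z) dy = (-x + z) dy, which multiplied by dx ∧ dw gives (x - z) dx ∧ dy ∧ dw
  d(w^2 - x*y + y*z) includes (∂/∂z)(w^2 - x*y + y*z) dz = (y) dz, which multiplied by dx ∧ dw gives (-y) dx ∧ dz ∧ dw
  d(3*w*x + y^2) includes (∂/∂x)(3*w*x + y^2) dx = (3*w) dx, which multiplied by dy ∧ dw gives (3*w) dx ∧ dy ∧ dw
Collecting like 3-forms: d(omega) = (w) dx ∧ dy ∧ dz + (9*w + x) dx ∧ dy ∧ dw + (-y) dx ∧ dz ∧ dw.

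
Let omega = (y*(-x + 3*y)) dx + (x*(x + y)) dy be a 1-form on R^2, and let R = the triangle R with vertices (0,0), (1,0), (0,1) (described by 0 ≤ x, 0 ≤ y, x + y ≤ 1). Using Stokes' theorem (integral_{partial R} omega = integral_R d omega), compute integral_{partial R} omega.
integral_(partial R) omega = -1/3

Stokes: integral_partial_R omega = integral_R d omega with d omega = (∂Q/∂x - ∂P/∂y) dx ∧ dy.
  ∂Q/∂x = 2*x + y
  ∂P/∂y = -x + 6*y
  integrand = ∂Q/∂x - ∂P/∂y = 3*x - 5*y.
Integrating over R: integral_0^1 integral_0^{1-x} (3*x - 5*y) dy dx = -1/3.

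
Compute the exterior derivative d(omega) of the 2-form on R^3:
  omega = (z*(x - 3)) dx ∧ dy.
d(omega) = (x - 3) dx ∧ dy ∧ dz

For a 2-form omega = sum_{i<j} g_{ij} dx_i ∧ dx_j, the exterior derivative is
  d(omega) = sum_{i<j} d(g_{ij}) ∧ dx_i ∧ dx_j = sum_{i<j, k} (∂g_{ij}/∂x_k) dx_k ∧ dx_i ∧ dx_j.
Expand each term, using dx_k ∧ dx_i ∧ dx_j = sgn(permutation) dx_{(a)} ∧ dx_{(b)} ∧ dx_{(c)} with (a < b < c) sorted:
  d(z*(x - 3)) includes (∂/∂z)(z*(x - 3)) dz = (x - 3) dz, which multiplied by dx ∧ dy gives (x - 3) dx ∧ dy ∧ dz
Collecting like 3-forms: d(omega) = (x - 3) dx ∧ dy ∧ dz.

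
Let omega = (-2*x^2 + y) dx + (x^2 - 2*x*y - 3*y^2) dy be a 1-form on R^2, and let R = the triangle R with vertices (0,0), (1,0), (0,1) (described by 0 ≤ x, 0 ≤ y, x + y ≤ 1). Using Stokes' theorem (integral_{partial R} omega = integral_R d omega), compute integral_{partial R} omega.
integral_(partial R) omega = -1/2

Stokes: integral_partial_R omega = integral_R d omega with d omega = (∂Q/∂x - ∂P/∂y) dx ∧ dy.
  ∂Q/∂x = 2*x - 2*y
  ∂P/∂y = 1
  integrand = ∂Q/∂x - ∂P/∂y = 2*x - 2*y - 1.
Integrating over R: integral_0^1 integral_0^{1-x} (2*x - 2*y - 1) dy dx = -1/2.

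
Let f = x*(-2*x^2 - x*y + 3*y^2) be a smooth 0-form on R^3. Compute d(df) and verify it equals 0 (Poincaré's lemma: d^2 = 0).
d(df) = 0

Step 1: df = sum_i (∂f/∂x_i) dx_i = (-6*x^2 - 2*x*y + 3*y^2) dx + (x*(-x + 6*y)) dy + (0) dz.
Step 2: Apply d again. Using the 1-form formula, the coefficient of dx ∧ dy in d(df) is ∂^2 f/∂x ∂y - ∂^2 f/∂y ∂x = (-2*x + 6*y) - (-2*x + 6*y) = 0 (equality of mixed partials for smooth f).
Similarly for dx ∧ dz and dy ∧ dz — all coefficients vanish. So d(df) = 0.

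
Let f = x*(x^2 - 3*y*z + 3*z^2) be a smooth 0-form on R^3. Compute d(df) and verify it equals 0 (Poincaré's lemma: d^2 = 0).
d(df) = 0

Step 1: df = sum_i (∂f/∂x_i) dx_i = (3*x^2 - 3*y*z + 3*z^2) dx + (-3*x*z) dy + (3*x*(-y + 2*z)) dz.
Step 2: Apply d again. Using the 1-form formula, the coefficient of dx ∧ dy in d(df) is ∂^2 f/∂x ∂y - ∂^2 f/∂y ∂x = (-3*z) - (-3*z) = 0 (equality of mixed partials for smooth f).
Similarly for dx ∧ dz and dy ∧ dz — all coefficients vanish. So d(df) = 0.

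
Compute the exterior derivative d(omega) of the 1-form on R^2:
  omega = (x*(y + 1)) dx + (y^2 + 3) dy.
d(omega) = (-x) dx ∧ dy

For a 1-form omega = sum_i f_i dx_i, the exterior derivative is
  d(omega) = sum_{i < j} (∂f_j/∂x_i - ∂f_i/∂x_j) dx_i ∧ dx_j.
  coefficient of dx ∧ dy: ∂f_2/∂x - ∂f_1/∂y = ∂(y^2 + 3)/∂x - ∂(x*(y + 1))/∂y = -x
Assembling: d(omega) = (-x) dx ∧ dy.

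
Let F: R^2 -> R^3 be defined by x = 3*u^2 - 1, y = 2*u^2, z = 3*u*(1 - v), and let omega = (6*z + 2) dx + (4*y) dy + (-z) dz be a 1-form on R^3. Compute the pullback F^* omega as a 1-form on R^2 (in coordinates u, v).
F^* omega = (u*(32*u^2 - 108*u*v + 108*u - 9*v^2 + 18*v + 3)) du + (9*u^2*(1 - v)) dv

Using F^*(f dg) = (f ∘ F) d(g ∘ F), substitute each coordinate x_i by F_i(u, v) in f_i, and replace dx_i by d F_i = (∂F_i/∂u) du + (∂F_i/∂v) dv.
  For the x component: f_1(F) = -18*u*v + 18*u + 2; d F_1 = (6*u) du + (0) dv
  For the y component: f_2(F) = 8*u^2; d F_2 = (4*u) du + (0) dv
  For the z component: f_3(F) = 3*u*(v - 1); d F_3 = (3 - 3*v) du + (-3*u) dv
Combining and collecting du, dv coefficients:
  coeff of du: u*(32*u^2 - 108*u*v + 108*u - 9*v^2 + 18*v + 3)
  coeff of dv: 9*u^2*(1 - v)
F^* omega = (u*(32*u^2 - 108*u*v + 108*u - 9*v^2 + 18*v + 3)) du + (9*u^2*(1 - v)) dv.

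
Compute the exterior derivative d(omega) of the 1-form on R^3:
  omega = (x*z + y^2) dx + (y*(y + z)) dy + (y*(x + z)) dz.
d(omega) = (-2*y) dx ∧ dy + (-x + y) dx ∧ dz + (x - y + z) dy ∧ dz

For a 1-form omega = sum_i f_i dx_i, the exterior derivative is
  d(omega) = sum_{i < j} (∂f_j/∂x_i - ∂f_i/∂x_j) dx_i ∧ dx_j.
  coefficient of dx ∧ dy: ∂f_2/∂x - ∂f_1/∂y = ∂(y*(y + z))/∂x - ∂(x*z + y^2)/∂y = -2*y
  coefficient of dx ∧ dz: ∂f_3/∂x - ∂f_1/∂z = ∂(y*(x + z))/∂x - ∂(x*z + y^2)/∂z = -x + y
  coefficient of dy ∧ dz: ∂f_3/∂y - ∂f_2/∂z = ∂(y*(x + z))/∂y - ∂(y*(y + z))/∂z = x - y + z
Assembling: d(omega) = (-2*y) dx ∧ dy + (-x + y) dx ∧ dz + (x - y + z) dy ∧ dz.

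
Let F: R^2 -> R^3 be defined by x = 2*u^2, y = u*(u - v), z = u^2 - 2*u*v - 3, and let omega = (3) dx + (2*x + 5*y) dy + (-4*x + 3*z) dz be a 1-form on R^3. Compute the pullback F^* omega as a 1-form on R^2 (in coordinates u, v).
F^* omega = (8*u^3 - 21*u^2*v + 17*u*v^2 - 6*u + 18*v) du + (u*(u^2 + 17*u*v + 18)) dv

Using F^*(f dg) = (f ∘ F) d(g ∘ F), substitute each coordinate x_i by F_i(u, v) in f_i, and replace dx_i by d F_i = (∂F_i/∂u) du + (∂F_i/∂v) dv.
  For the x component: f_1(F) = 3; d F_1 = (4*u) du + (0) dv
  For the y component: f_2(F) = u*(9*u - 5*v); d F_2 = (2*u - v) du + (-u) dv
  For the z component: f_3(F) = -5*u^2 - 6*u*v - 9; d F_3 = (2*u - 2*v) du + (-2*u) dv
Combining and collecting du, dv coefficients:
  coeff of du: 8*u^3 - 21*u^2*v + 17*u*v^2 - 6*u + 18*v
  coeff of dv: u*(u^2 + 17*u*v + 18)
F^* omega = (8*u^3 - 21*u^2*v + 17*u*v^2 - 6*u + 18*v) du + (u*(u^2 + 17*u*v + 18)) dv.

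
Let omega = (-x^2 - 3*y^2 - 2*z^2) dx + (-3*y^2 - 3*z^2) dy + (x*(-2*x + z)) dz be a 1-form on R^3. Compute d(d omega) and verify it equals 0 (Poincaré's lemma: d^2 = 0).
d(d omega) = 0

Step 1: d omega = sum_{i<j} (∂f_j/∂x_i - ∂f_i/∂x_j) dx_i ∧ dx_j:
  coeff of dx ∧ dy: 6*y
  coeff of dx ∧ dz: -4*x + 5*z
  coeff of dy ∧ dz: 6*z
Step 2: Apply d again to each 2-form coefficient. The only possible 3-form in R^3 is dx ∧ dy ∧ dz, with coefficient
  ∂(coeff of dy∧dz)/∂x - ∂(coeff of dx∧dz)/∂y + ∂(coeff of dx∧dy)/∂z
  = ∂/∂x (6*z) - ∂/∂y (-4*x + 5*z) + ∂/∂z (6*y).
Each of these terms simplifies to sums of mixed partials that cancel in pairs. The result is 0 (by equality of mixed partials for smooth functions — Schwarz / Clairaut).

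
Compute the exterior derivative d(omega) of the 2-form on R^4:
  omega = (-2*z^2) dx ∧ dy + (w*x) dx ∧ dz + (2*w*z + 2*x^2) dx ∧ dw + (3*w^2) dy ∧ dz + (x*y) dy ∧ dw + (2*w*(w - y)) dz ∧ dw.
d(omega) = (-4*z) dx ∧ dy ∧ dz + (-2*w + x) dx ∧ dz ∧ dw + (4*w) dy ∧ dz ∧ dw + (y) dx ∧ dy ∧ dw

For a 2-form omega = sum_{i<j} g_{ij} dx_i ∧ dx_j, the exterior derivative is
  d(omega) = sum_{i<j} d(g_{ij}) ∧ dx_i ∧ dx_j = sum_{i<j, k} (∂g_{ij}/∂x_k) dx_k ∧ dx_i ∧ dx_j.
Expand each term, using dx_k ∧ dx_i ∧ dx_j = sgn(permutation) dx_{(a)} ∧ dx_{(b)} ∧ dx_{(c)} with (a < b < c) sorted:
  d(-2*z^2) includes (∂/∂z)(-2*z^2) dz = (-4*z) dz, which multiplied by dx ∧ dy gives (-4*z) dx ∧ dy ∧ dz
  d(w*x) includes (∂/∂w)(w*x) dw = (x) dw, which multiplied by dx ∧ dz gives (x) dx ∧ dz ∧ dw
  d(2*w*z + 2*x^2) includes (∂/∂z)(2*w*z + 2*x^2) dz = (2*w) dz, which multiplied by dx ∧ dw gives (-2*w) dx ∧ dz ∧ dw
  d(3*w^2) includes (∂/∂w)(3*w^2) dw = (6*w) dw, which multiplied by dy ∧ dz gives (6*w) dy ∧ dz ∧ dw
  d(x*y) includes (∂/∂x)(x*y) dx = (y) dx, which multiplied by dy ∧ dw gives (y) dx ∧ dy ∧ dw
  d(2*w*(w - y)) includes (∂/∂y)(2*w*(w - y)) dy = (-2*w) dy, which multiplied by dz ∧ dw gives (-2*w) dy ∧ dz ∧ dw
Collecting like 3-forms: d(omega) = (-4*z) dx ∧ dy ∧ dz + (-2*w + x) dx ∧ dz ∧ dw + (4*w) dy ∧ dz ∧ dw + (y) dx ∧ dy ∧ dw.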